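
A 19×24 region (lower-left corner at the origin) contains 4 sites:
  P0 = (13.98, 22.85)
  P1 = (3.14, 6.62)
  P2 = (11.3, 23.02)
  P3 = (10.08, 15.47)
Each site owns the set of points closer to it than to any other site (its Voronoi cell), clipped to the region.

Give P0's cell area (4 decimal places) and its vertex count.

Area of P0's cell: 43.9997 (4 vertices)

1. box [0,19]×[0,24]: [(0, 0) (19, 0) (19, 24) (0, 24)]
2. ⊥bis P0·P1 via (8.56,14.735): [(0, 20.4522) (19, 7.7621) (19, 24) (0, 24)]  |A|=187.9637
3. ⊥bis P0·P2 via (12.64,22.935): [(11.9752, 12.454) (19, 7.7621) (19, 24) (12.7076, 24)]  |A|=93.3604
4. ⊥bis P0·P3 via (12.03,19.16): [(12.3885, 18.9705) (19, 15.4767) (19, 24) (12.7076, 24)]  |A|=43.9997
5. canonical 4-gon: [(12.3885, 18.9705) (19, 15.4767) (19, 24) (12.7076, 24)]
6. shoelace: 43.9997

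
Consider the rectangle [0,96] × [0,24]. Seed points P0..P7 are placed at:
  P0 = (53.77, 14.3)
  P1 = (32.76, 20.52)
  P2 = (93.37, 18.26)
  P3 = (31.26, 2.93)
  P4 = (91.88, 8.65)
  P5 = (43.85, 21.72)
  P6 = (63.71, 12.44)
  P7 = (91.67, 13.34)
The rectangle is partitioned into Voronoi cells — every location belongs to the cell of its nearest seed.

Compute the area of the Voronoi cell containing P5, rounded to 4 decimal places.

1. box [0,96]×[0,24]: [(0, 0) (96, 0) (96, 24) (0, 24)]
2. ⊥bis P5·P0 via (48.81,18.01): [(0, 0) (35.3388, 0) (53.2904, 24) (0, 24)]  |A|=1063.5508
3. ⊥bis P5·P1 via (38.305,21.12): [(39.9266, 6.1336) (53.2904, 24) (37.9934, 24)]  |A|=136.6519
4. ⊥bis P5·P2 via (68.61,19.99): [(39.9266, 6.1336) (53.2904, 24) (37.9934, 24)]  |A|=136.6519
5. ⊥bis P5·P3 via (37.555,12.325): [(39.3897, 11.0957) (42.2198, 9.1994) (53.2904, 24) (37.9934, 24)]  |A|=130.1393
6. ⊥bis P5·P4 via (67.865,15.185): [(39.3897, 11.0957) (42.2198, 9.1994) (53.2904, 24) (37.9934, 24)]  |A|=130.1393
7. ⊥bis P5·P6 via (53.78,17.08): [(39.3897, 11.0957) (42.2198, 9.1994) (53.2904, 24) (37.9934, 24)]  |A|=130.1393
8. ⊥bis P5·P7 via (67.76,17.53): [(39.3897, 11.0957) (42.2198, 9.1994) (53.2904, 24) (37.9934, 24)]  |A|=130.1393
9. canonical 4-gon: [(39.3897, 11.0957) (42.2198, 9.1994) (53.2904, 24) (37.9934, 24)]
10. shoelace: 130.1393

Area of P5's cell: 130.1393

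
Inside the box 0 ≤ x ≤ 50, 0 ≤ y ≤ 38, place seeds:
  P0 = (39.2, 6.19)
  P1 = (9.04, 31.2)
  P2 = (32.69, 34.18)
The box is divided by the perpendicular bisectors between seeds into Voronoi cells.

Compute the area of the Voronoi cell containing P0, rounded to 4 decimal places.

Area of P0's cell: 673.1950

1. box [0,50]×[0,38]: [(0, 0) (50, 0) (50, 38) (0, 38)]
2. ⊥bis P0·P1 via (24.12,18.695): [(8.6173, 0) (50, 0) (50, 38) (40.1286, 38)]  |A|=973.8291
3. ⊥bis P0·P2 via (35.945,20.185): [(22.8252, 17.1336) (8.6173, 0) (50, 0) (50, 23.454)]  |A|=673.195
4. canonical 4-gon: [(22.8252, 17.1336) (8.6173, 0) (50, 0) (50, 23.454)]
5. shoelace: 673.195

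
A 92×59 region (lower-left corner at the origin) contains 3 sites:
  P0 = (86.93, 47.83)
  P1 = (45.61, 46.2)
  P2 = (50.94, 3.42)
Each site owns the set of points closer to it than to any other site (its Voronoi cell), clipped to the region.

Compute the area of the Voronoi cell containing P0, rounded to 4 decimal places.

1. box [0,92]×[0,59]: [(0, 0) (92, 0) (92, 59) (0, 59)]
2. ⊥bis P0·P1 via (66.27,47.015): [(68.1247, 0) (92, 0) (92, 59) (65.7972, 59)]  |A|=1477.3048
3. ⊥bis P0·P2 via (68.935,25.625): [(67.0537, 27.1496) (92, 6.9331) (92, 59) (65.7972, 59)]  |A|=1066.724
4. canonical 4-gon: [(67.0537, 27.1496) (92, 6.9331) (92, 59) (65.7972, 59)]
5. shoelace: 1066.724

Area of P0's cell: 1066.7240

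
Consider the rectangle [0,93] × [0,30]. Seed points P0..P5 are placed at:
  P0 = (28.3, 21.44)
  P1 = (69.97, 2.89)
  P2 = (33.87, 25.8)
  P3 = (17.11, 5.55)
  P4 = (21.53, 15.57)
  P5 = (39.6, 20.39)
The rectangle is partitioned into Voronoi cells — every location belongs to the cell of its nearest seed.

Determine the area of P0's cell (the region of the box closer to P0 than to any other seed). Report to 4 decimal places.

1. box [0,93]×[0,30]: [(0, 0) (93, 0) (93, 30) (0, 30)]
2. ⊥bis P0·P1 via (49.135,12.165): [(0, 0) (43.7196, 0) (57.0745, 30) (0, 30)]  |A|=1511.9112
3. ⊥bis P0·P2 via (31.085,23.62): [(0, 0) (43.7196, 0) (45.842, 4.7676) (26.091, 30) (0, 30)]  |A|=1121.0173
4. ⊥bis P0·P3 via (22.705,13.495): [(0, 29.4842) (41.8681, 0) (43.7196, 0) (45.842, 4.7676) (26.091, 30) (0, 30)]  |A|=503.7922
5. ⊥bis P0·P4 via (24.915,18.505): [(39.5359, 1.6424) (41.8681, 0) (43.7196, 0) (45.842, 4.7676) (26.091, 30) (14.9481, 30)]  |A|=281.6501
6. ⊥bis P0·P5 via (33.95,20.915): [(32.8732, 9.3266) (33.8707, 20.0612) (26.091, 30) (14.9481, 30)]  |A|=161.8927
7. canonical 4-gon: [(32.8732, 9.3266) (33.8707, 20.0612) (26.091, 30) (14.9481, 30)]
8. shoelace: 161.8927

Area of P0's cell: 161.8927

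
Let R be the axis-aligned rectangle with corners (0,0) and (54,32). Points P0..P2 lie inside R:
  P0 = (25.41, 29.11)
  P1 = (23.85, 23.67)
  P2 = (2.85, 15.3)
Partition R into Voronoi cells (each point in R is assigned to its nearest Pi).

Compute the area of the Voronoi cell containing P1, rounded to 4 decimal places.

Area of P1's cell: 914.7876

1. box [0,54]×[0,32]: [(0, 0) (54, 0) (54, 32) (0, 32)]
2. ⊥bis P1·P0 via (24.63,26.39): [(0, 0) (54, 0) (54, 17.9677) (5.0669, 32) (0, 32)]  |A|=1384.6787
3. ⊥bis P1·P2 via (13.35,19.485): [(21.1162, 0) (54, 0) (54, 17.9677) (8.7871, 30.9332)]  |A|=914.7876
4. canonical 4-gon: [(21.1162, 0) (54, 0) (54, 17.9677) (8.7871, 30.9332)]
5. shoelace: 914.7876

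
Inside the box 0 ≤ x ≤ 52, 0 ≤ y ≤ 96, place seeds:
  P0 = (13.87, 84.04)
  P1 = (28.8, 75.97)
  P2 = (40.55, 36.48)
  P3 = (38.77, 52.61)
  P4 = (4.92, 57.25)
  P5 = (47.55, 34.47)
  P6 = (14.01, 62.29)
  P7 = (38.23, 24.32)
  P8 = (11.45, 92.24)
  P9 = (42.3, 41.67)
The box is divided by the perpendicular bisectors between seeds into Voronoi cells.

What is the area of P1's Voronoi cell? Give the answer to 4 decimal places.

Area of P1's cell: 848.5922

1. box [0,52]×[0,96]: [(0, 0) (52, 0) (52, 96) (0, 96)]
2. ⊥bis P1·P0 via (21.335,80.005): [(0, 40.5339) (0, 0) (52, 0) (52, 96) (29.9807, 96)]  |A|=4160.5454
3. ⊥bis P1·P2 via (34.675,56.225): [(3.4613, 46.9376) (52, 61.3799) (52, 96) (29.9807, 96)]  |A|=1380.3674
4. ⊥bis P1·P3 via (33.785,64.29): [(6.5601, 52.6705) (52, 72.0641) (52, 96) (29.9807, 96)]  |A|=1020.8664
5. ⊥bis P1·P4 via (16.86,66.61): [(15.2233, 68.6979) (22.4658, 59.459) (52, 72.0641) (52, 96) (29.9807, 96)]  |A|=922.8074
6. ⊥bis P1·P5 via (38.175,55.22): [(15.2233, 68.6979) (22.4658, 59.459) (52, 72.0641) (52, 96) (29.9807, 96)]  |A|=922.8074
7. ⊥bis P1·P6 via (21.405,69.13): [(17.6507, 73.1889) (28.1186, 61.8716) (52, 72.0641) (52, 96) (29.9807, 96)]  |A|=850.7158
8. ⊥bis P1·P7 via (33.515,50.145): [(17.6507, 73.1889) (28.1186, 61.8716) (52, 72.0641) (52, 96) (29.9807, 96)]  |A|=850.7158
9. ⊥bis P1·P8 via (20.125,84.105): [(28.2132, 92.7301) (17.6507, 73.1889) (28.1186, 61.8716) (52, 72.0641) (52, 96) (31.2796, 96)]  |A|=848.5922
10. ⊥bis P1·P9 via (35.55,58.82): [(28.2132, 92.7301) (17.6507, 73.1889) (28.1186, 61.8716) (52, 72.0641) (52, 96) (31.2796, 96)]  |A|=848.5922
11. canonical 6-gon: [(28.2132, 92.7301) (17.6507, 73.1889) (28.1186, 61.8716) (52, 72.0641) (52, 96) (31.2796, 96)]
12. shoelace: 848.5922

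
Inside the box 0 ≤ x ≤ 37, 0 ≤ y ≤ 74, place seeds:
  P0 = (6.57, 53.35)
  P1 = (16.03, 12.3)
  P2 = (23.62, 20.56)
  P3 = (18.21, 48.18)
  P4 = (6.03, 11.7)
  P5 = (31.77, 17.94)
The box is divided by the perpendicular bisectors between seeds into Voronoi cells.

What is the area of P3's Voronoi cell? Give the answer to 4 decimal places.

Area of P3's cell: 912.4199

1. box [0,37]×[0,74]: [(0, 0) (37, 0) (37, 74) (0, 74)]
2. ⊥bis P3·P0 via (12.39,50.765): [(0, 22.8695) (0, 0) (37, 0) (37, 74) (22.71, 74)]  |A|=2157.4131
3. ⊥bis P3·P1 via (17.12,30.24): [(3.6375, 31.0592) (37, 29.0321) (37, 74) (22.71, 74)]  |A|=1056.9323
4. ⊥bis P3·P2 via (20.915,34.37): [(3.6375, 31.0592) (3.9234, 31.0418) (37, 37.5206) (37, 74) (22.71, 74)]  |A|=916.5471
5. ⊥bis P3·P4 via (12.12,29.94): [(4.3001, 32.5509) (7.0095, 31.6463) (37, 37.5206) (37, 74) (22.71, 74)]  |A|=914.1133
6. ⊥bis P3·P5 via (24.99,33.06): [(4.3001, 32.5509) (7.0095, 31.6463) (33.3379, 36.8033) (37, 38.4454) (37, 74) (22.71, 74)]  |A|=912.4199
7. canonical 6-gon: [(4.3001, 32.5509) (7.0095, 31.6463) (33.3379, 36.8033) (37, 38.4454) (37, 74) (22.71, 74)]
8. shoelace: 912.4199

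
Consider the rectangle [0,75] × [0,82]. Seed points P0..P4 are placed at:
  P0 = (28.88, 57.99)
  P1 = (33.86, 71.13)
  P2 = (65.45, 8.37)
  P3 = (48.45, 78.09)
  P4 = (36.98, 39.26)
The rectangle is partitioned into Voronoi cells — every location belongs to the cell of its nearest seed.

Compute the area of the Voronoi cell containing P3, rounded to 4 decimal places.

Area of P3's cell: 889.0625

1. box [0,75]×[0,82]: [(0, 0) (75, 0) (75, 82) (0, 82)]
2. ⊥bis P3·P0 via (38.665,68.04): [(75, 32.6631) (75, 82) (24.3269, 82)]  |A|=1250.0264
3. ⊥bis P3·P1 via (41.155,74.61): [(49.1668, 57.8151) (75, 32.6631) (75, 82) (37.6297, 82)]  |A|=1089.1634
4. ⊥bis P3·P2 via (56.95,43.23): [(49.1668, 57.8151) (62.7055, 44.6334) (75, 47.6312) (75, 82) (37.6297, 82)]  |A|=997.151
5. ⊥bis P3·P4 via (42.715,58.675): [(49.1668, 57.8151) (50.7089, 56.3137) (75, 49.1383) (75, 82) (37.6297, 82)]  |A|=889.0625
6. canonical 5-gon: [(49.1668, 57.8151) (50.7089, 56.3137) (75, 49.1383) (75, 82) (37.6297, 82)]
7. shoelace: 889.0625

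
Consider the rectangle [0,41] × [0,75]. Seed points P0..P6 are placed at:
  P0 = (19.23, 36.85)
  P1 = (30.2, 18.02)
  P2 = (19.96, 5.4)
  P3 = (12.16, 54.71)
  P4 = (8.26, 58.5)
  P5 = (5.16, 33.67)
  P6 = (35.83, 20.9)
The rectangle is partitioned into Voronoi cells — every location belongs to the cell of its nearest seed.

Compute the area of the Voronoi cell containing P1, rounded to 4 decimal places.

Area of P1's cell: 304.3431

1. box [0,41]×[0,75]: [(0, 0) (41, 0) (41, 75) (0, 75)]
2. ⊥bis P1·P0 via (24.715,27.435): [(0, 13.0365) (0, 0) (41, 0) (41, 36.9223)]  |A|=1024.1563
3. ⊥bis P1·P2 via (25.08,11.71): [(13.6469, 20.9869) (39.5117, 0) (41, 0) (41, 36.9223)]  |A|=520.5879
4. ⊥bis P1·P3 via (21.18,36.365): [(13.6469, 20.9869) (39.5117, 0) (41, 0) (41, 36.9223)]  |A|=520.5879
5. ⊥bis P1·P4 via (19.23,38.26): [(13.6469, 20.9869) (39.5117, 0) (41, 0) (41, 36.9223)]  |A|=520.5879
6. ⊥bis P1·P5 via (17.68,25.845): [(15.2145, 21.9002) (14.3083, 20.4503) (39.5117, 0) (41, 0) (41, 36.9223)]  |A|=519.8653
7. ⊥bis P1·P6 via (33.015,19.46): [(27.9664, 29.3292) (15.2145, 21.9002) (14.3083, 20.4503) (39.5117, 0) (41, 0) (41, 3.8504)]  |A|=304.3431
8. canonical 6-gon: [(27.9664, 29.3292) (15.2145, 21.9002) (14.3083, 20.4503) (39.5117, 0) (41, 0) (41, 3.8504)]
9. shoelace: 304.3431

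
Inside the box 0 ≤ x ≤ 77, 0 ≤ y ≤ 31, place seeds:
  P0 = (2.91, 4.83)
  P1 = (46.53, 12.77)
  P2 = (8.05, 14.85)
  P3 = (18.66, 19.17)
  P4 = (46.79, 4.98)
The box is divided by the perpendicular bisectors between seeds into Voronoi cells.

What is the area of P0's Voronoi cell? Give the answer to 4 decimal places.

1. box [0,77]×[0,31]: [(0, 0) (77, 0) (77, 31) (0, 31)]
2. ⊥bis P0·P1 via (24.72,8.8): [(0, 0) (26.3218, 0) (20.679, 31) (0, 31)]  |A|=728.5131
3. ⊥bis P0·P2 via (5.48,9.84): [(0, 12.6511) (0, 0) (24.6623, 0)]  |A|=156.0023
4. ⊥bis P0·P3 via (10.785,12): [(19.1241, 2.8409) (0, 12.6511) (0, 0) (21.7107, 0)]  |A|=151.8098
5. ⊥bis P0·P4 via (24.85,4.905): [(19.1241, 2.8409) (0, 12.6511) (0, 0) (21.7107, 0)]  |A|=151.8098
6. canonical 4-gon: [(19.1241, 2.8409) (0, 12.6511) (0, 0) (21.7107, 0)]
7. shoelace: 151.8098

Area of P0's cell: 151.8098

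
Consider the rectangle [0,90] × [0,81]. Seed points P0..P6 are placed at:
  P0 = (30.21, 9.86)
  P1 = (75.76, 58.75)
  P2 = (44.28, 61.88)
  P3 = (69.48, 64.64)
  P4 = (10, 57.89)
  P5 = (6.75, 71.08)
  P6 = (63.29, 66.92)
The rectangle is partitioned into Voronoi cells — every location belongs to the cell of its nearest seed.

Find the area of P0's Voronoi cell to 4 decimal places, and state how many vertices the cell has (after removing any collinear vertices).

1. box [0,90]×[0,81]: [(0, 0) (90, 0) (90, 81) (0, 81)]
2. ⊥bis P0·P1 via (52.985,34.305): [(0, 0) (89.8054, 0) (2.866, 81) (0, 81)]  |A|=3753.1954
3. ⊥bis P0·P2 via (37.245,35.87): [(0, 45.9438) (0, 0) (89.8054, 0) (57.0567, 30.5115)]  |A|=2680.7479
4. ⊥bis P0·P3 via (49.845,37.25): [(0, 45.9438) (0, 0) (89.8054, 0) (57.0567, 30.5115)]  |A|=2680.7479
5. ⊥bis P0·P4 via (20.105,33.875): [(29.6976, 37.9114) (0, 25.4152) (0, 0) (89.8054, 0) (57.0567, 30.5115)]  |A|=2375.9239
6. ⊥bis P0·P5 via (18.48,40.47): [(29.6976, 37.9114) (0, 25.4152) (0, 0) (89.8054, 0) (57.0567, 30.5115)]  |A|=2375.9239
7. ⊥bis P0·P6 via (46.75,38.39): [(29.6976, 37.9114) (0, 25.4152) (0, 0) (89.8054, 0) (57.0567, 30.5115)]  |A|=2375.9239
8. canonical 5-gon: [(29.6976, 37.9114) (0, 25.4152) (0, 0) (89.8054, 0) (57.0567, 30.5115)]
9. shoelace: 2375.9239

Area of P0's cell: 2375.9239 (5 vertices)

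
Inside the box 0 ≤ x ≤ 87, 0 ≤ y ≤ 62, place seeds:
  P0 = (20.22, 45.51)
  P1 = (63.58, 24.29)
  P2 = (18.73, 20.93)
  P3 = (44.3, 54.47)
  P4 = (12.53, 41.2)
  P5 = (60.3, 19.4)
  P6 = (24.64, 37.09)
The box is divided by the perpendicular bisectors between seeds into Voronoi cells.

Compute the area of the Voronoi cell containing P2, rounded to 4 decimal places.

Area of P2's cell: 1082.2560

1. box [0,87]×[0,62]: [(0, 0) (87, 0) (87, 62) (0, 62)]
2. ⊥bis P2·P0 via (19.475,33.22): [(0, 34.4005) (0, 0) (87, 0) (87, 29.1267)]  |A|=2763.437
3. ⊥bis P2·P1 via (41.155,22.61): [(40.4554, 31.9482) (0, 34.4005) (0, 0) (42.8489, 0)]  |A|=1380.3161
4. ⊥bis P2·P3 via (31.515,37.7): [(40.54, 30.8196) (38.939, 32.0401) (0, 34.4005) (0, 0) (42.8489, 0)]  |A|=1379.4643
5. ⊥bis P2·P4 via (15.63,31.065): [(40.54, 30.8196) (38.939, 32.0401) (22.1461, 33.0581) (0, 26.2842) (0, 0) (42.8489, 0)]  |A|=1289.5921
6. ⊥bis P2·P5 via (39.515,20.165): [(39.9244, 31.2889) (38.939, 32.0401) (22.1461, 33.0581) (0, 26.2842) (0, 0) (38.7728, 0)]  |A|=1216.881
7. ⊥bis P2·P6 via (21.685,29.01): [(39.5994, 22.4584) (15.8674, 31.1376) (0, 26.2842) (0, 0) (38.7728, 0)]  |A|=1082.256
8. canonical 5-gon: [(39.5994, 22.4584) (15.8674, 31.1376) (0, 26.2842) (0, 0) (38.7728, 0)]
9. shoelace: 1082.256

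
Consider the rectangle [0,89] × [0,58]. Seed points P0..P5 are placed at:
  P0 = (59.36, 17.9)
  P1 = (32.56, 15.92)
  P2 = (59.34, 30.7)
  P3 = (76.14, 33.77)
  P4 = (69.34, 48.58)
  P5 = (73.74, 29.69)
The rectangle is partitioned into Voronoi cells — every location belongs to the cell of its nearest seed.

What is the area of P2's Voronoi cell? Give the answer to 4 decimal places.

Area of P2's cell: 683.3476

1. box [0,89]×[0,58]: [(0, 0) (89, 0) (89, 58) (0, 58)]
2. ⊥bis P2·P0 via (59.35,24.3): [(0, 24.2073) (89, 24.3463) (89, 58) (0, 58)]  |A|=3001.3651
3. ⊥bis P2·P1 via (45.95,23.31): [(45.4156, 24.2782) (89, 24.3463) (89, 58) (26.8044, 58)]  |A|=1782.0594
4. ⊥bis P2·P3 via (67.74,32.235): [(45.4156, 24.2782) (69.1872, 24.3154) (63.0318, 58) (26.8044, 58)]  |A|=1011.3075
5. ⊥bis P2·P4 via (64.34,39.64): [(45.4156, 24.2782) (69.1872, 24.3154) (66.6198, 38.3649) (31.5123, 58) (26.8044, 58)]  |A|=701.8644
6. ⊥bis P2·P5 via (66.54,30.195): [(45.4156, 24.2782) (66.1273, 24.3106) (66.9762, 36.4146) (66.6198, 38.3649) (31.5123, 58) (26.8044, 58)]  |A|=683.3476
7. canonical 6-gon: [(45.4156, 24.2782) (66.1273, 24.3106) (66.9762, 36.4146) (66.6198, 38.3649) (31.5123, 58) (26.8044, 58)]
8. shoelace: 683.3476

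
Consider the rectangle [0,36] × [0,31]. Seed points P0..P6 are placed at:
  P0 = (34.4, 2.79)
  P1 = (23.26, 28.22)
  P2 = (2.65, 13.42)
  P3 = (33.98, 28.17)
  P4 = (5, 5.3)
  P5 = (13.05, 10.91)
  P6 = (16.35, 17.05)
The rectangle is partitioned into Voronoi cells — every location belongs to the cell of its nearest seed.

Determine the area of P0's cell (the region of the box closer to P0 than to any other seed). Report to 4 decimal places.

Area of P0's cell: 175.3415

1. box [0,36]×[0,31]: [(0, 0) (36, 0) (36, 31) (0, 31)]
2. ⊥bis P0·P1 via (28.83,15.505): [(0, 2.8756) (0, 0) (36, 0) (36, 18.6459)]  |A|=387.3871
3. ⊥bis P0·P2 via (18.525,8.105): [(19.6572, 11.4867) (15.8114, 0) (36, 0) (36, 18.6459)]  |A|=268.3135
4. ⊥bis P0·P3 via (34.19,15.48): [(28.5603, 15.3868) (19.6572, 11.4867) (15.8114, 0) (36, 0) (36, 15.51)]  |A|=256.6481
5. ⊥bis P0·P4 via (19.7,4.045): [(28.5603, 15.3868) (20.3617, 11.7953) (19.3547, 0) (36, 0) (36, 15.51)]  |A|=232.2987
6. ⊥bis P0·P5 via (23.725,6.85): [(28.5603, 15.3868) (26.6542, 14.5519) (21.1198, 0) (36, 0) (36, 15.51)]  |A|=183.7325
7. ⊥bis P0·P6 via (25.375,9.92): [(29.709, 15.4058) (24.4448, 8.7426) (21.1198, 0) (36, 0) (36, 15.51)]  |A|=175.3415
8. canonical 5-gon: [(29.709, 15.4058) (24.4448, 8.7426) (21.1198, 0) (36, 0) (36, 15.51)]
9. shoelace: 175.3415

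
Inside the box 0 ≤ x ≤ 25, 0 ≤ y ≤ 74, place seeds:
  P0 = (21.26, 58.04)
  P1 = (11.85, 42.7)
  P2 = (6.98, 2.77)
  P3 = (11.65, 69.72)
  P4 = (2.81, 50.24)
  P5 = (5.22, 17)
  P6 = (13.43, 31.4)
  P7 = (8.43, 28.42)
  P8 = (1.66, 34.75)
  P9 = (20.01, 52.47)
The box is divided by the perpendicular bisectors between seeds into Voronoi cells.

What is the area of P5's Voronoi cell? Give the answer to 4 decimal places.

Area of P5's cell: 251.4998

1. box [0,25]×[0,74]: [(0, 0) (25, 0) (25, 74) (0, 74)]
2. ⊥bis P5·P0 via (13.24,37.52): [(0, 42.6947) (0, 0) (25, 0) (25, 32.9237)]  |A|=945.2305
3. ⊥bis P5·P1 via (8.535,29.85): [(0, 32.0518) (0, 0) (25, 0) (25, 25.6024)]  |A|=720.6781
4. ⊥bis P5·P2 via (6.1,9.885): [(0, 32.0518) (0, 9.1305) (25, 12.2226) (25, 25.6024)]  |A|=453.7639
5. ⊥bis P5·P3 via (8.435,43.36): [(0, 32.0518) (0, 9.1305) (25, 12.2226) (25, 25.6024)]  |A|=453.7639
6. ⊥bis P5·P4 via (4.015,33.62): [(0, 32.0518) (0, 9.1305) (25, 12.2226) (25, 25.6024)]  |A|=453.7639
7. ⊥bis P5·P6 via (9.325,24.2): [(0, 29.5165) (0, 9.1305) (25, 12.2226) (25, 15.2631)]  |A|=292.831
8. ⊥bis P5·P7 via (6.825,22.71): [(16.9109, 19.875) (0, 24.6284) (0, 9.1305) (25, 12.2226) (25, 15.2631)]  |A|=251.4998
9. ⊥bis P5·P8 via (3.44,25.875): [(16.9109, 19.875) (0, 24.6284) (0, 9.1305) (25, 12.2226) (25, 15.2631)]  |A|=251.4998
10. ⊥bis P5·P9 via (12.615,34.735): [(16.9109, 19.875) (0, 24.6284) (0, 9.1305) (25, 12.2226) (25, 15.2631)]  |A|=251.4998
11. canonical 5-gon: [(16.9109, 19.875) (0, 24.6284) (0, 9.1305) (25, 12.2226) (25, 15.2631)]
12. shoelace: 251.4998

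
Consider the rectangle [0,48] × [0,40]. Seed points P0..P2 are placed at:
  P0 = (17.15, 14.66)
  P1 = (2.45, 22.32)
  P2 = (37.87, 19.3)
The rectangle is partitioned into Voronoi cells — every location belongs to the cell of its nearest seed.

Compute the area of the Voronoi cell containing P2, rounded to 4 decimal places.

Area of P2's cell: 846.6517

1. box [0,48]×[0,40]: [(0, 0) (48, 0) (48, 40) (0, 40)]
2. ⊥bis P2·P0 via (27.51,16.98): [(31.3125, 0) (48, 0) (48, 40) (22.3549, 40)]  |A|=846.6517
3. ⊥bis P2·P1 via (20.16,20.81): [(31.3125, 0) (48, 0) (48, 40) (22.3549, 40)]  |A|=846.6517
4. canonical 4-gon: [(31.3125, 0) (48, 0) (48, 40) (22.3549, 40)]
5. shoelace: 846.6517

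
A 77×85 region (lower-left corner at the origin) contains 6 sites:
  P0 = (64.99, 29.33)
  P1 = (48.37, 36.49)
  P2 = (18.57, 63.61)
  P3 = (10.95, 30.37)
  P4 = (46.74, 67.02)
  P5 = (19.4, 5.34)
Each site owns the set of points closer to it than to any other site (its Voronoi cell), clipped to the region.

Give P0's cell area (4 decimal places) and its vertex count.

Area of P0's cell: 1212.8579 (5 vertices)

1. box [0,77]×[0,85]: [(0, 0) (77, 0) (77, 85) (0, 85)]
2. ⊥bis P0·P1 via (56.68,32.91): [(42.5022, 0) (77, 0) (77, 80.0774)]  |A|=1381.248
3. ⊥bis P0·P2 via (41.78,46.47): [(42.5022, 0) (77, 0) (77, 80.0774)]  |A|=1381.248
4. ⊥bis P0·P3 via (37.97,29.85): [(42.5022, 0) (77, 0) (77, 80.0774)]  |A|=1381.248
5. ⊥bis P0·P4 via (55.865,48.175): [(65.2045, 52.6973) (42.5022, 0) (77, 0) (77, 58.4088)]  |A|=1253.4524
6. ⊥bis P0·P5 via (42.195,17.335): [(65.2045, 52.6973) (46.4702, 9.2106) (51.3169, 0) (77, 0) (77, 58.4088)]  |A|=1212.8579
7. canonical 5-gon: [(65.2045, 52.6973) (46.4702, 9.2106) (51.3169, 0) (77, 0) (77, 58.4088)]
8. shoelace: 1212.8579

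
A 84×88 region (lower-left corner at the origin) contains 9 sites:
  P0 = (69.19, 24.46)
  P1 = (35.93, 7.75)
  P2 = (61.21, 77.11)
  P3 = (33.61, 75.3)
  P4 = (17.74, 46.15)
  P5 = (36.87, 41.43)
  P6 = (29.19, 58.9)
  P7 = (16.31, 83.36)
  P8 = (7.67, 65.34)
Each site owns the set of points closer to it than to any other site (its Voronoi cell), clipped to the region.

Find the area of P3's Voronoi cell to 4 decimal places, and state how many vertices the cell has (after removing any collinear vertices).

Area of P3's cell: 504.8736 (5 vertices)

1. box [0,84]×[0,88]: [(0, 0) (84, 0) (84, 88) (0, 88)]
2. ⊥bis P3·P0 via (51.4,49.88): [(0, 13.9081) (84, 72.6949) (84, 88) (0, 88)]  |A|=3754.6758
3. ⊥bis P3·P1 via (34.77,41.525): [(0, 40.3308) (39.7037, 41.6944) (84, 72.6949) (84, 88) (0, 88)]  |A|=3230.1352
4. ⊥bis P3·P2 via (47.41,76.205): [(0, 40.3308) (39.7037, 41.6944) (49.2357, 48.3653) (46.6365, 88) (0, 88)]  |A|=2223.6542
5. ⊥bis P3·P4 via (25.675,60.725): [(0, 74.7031) (48.8601, 48.1025) (49.2357, 48.3653) (46.6365, 88) (0, 88)]  |A|=1262.9697
6. ⊥bis P3·P5 via (35.24,58.365): [(0, 74.7031) (30.7956, 57.9372) (48.4963, 59.6409) (46.6365, 88) (0, 88)]  |A|=1158.3255
7. ⊥bis P3·P6 via (31.4,67.1): [(0, 75.5627) (48.3059, 62.5437) (46.6365, 88) (0, 88)]  |A|=893.9953
8. ⊥bis P3·P7 via (24.96,79.33): [(20.6162, 70.0064) (48.3059, 62.5437) (46.6365, 88) (28.9993, 88)]  |A|=504.889
9. ⊥bis P3·P8 via (20.64,70.32): [(20.6952, 70.1761) (20.7771, 69.963) (48.3059, 62.5437) (46.6365, 88) (28.9993, 88)]  |A|=504.8736
10. canonical 5-gon: [(20.6952, 70.1761) (20.7771, 69.963) (48.3059, 62.5437) (46.6365, 88) (28.9993, 88)]
11. shoelace: 504.8736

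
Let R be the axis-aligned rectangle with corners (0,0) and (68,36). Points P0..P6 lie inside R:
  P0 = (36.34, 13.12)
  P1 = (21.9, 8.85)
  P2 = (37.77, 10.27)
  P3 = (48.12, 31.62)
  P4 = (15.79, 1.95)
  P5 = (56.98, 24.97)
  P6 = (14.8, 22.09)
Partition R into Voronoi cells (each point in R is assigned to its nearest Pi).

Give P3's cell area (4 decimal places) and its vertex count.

1. box [0,68]×[0,36]: [(0, 0) (68, 0) (68, 36) (0, 36)]
2. ⊥bis P3·P0 via (42.23,22.37): [(68, 5.9608) (68, 36) (20.8247, 36)]  |A|=708.5554
3. ⊥bis P3·P1 via (35.01,20.235): [(21.9313, 35.2954) (68, 5.9608) (68, 36) (21.3193, 36)]  |A|=708.3811
4. ⊥bis P3·P2 via (42.945,20.945): [(21.9313, 35.2954) (49.3256, 17.8518) (68, 8.7989) (68, 36) (21.3193, 36)]  |A|=681.881
5. ⊥bis P3·P4 via (31.955,16.785): [(21.9313, 35.2954) (49.3256, 17.8518) (68, 8.7989) (68, 36) (21.3193, 36)]  |A|=681.881
6. ⊥bis P3·P5 via (52.55,28.295): [(21.9313, 35.2954) (46.2037, 19.8397) (58.3331, 36) (21.3193, 36)]  |A|=302.8998
7. ⊥bis P3·P6 via (31.46,26.855): [(30.6302, 29.7563) (46.2037, 19.8397) (58.3331, 36) (28.8444, 36)]  |A|=278.0374
8. canonical 4-gon: [(30.6302, 29.7563) (46.2037, 19.8397) (58.3331, 36) (28.8444, 36)]
9. shoelace: 278.0374

Area of P3's cell: 278.0374 (4 vertices)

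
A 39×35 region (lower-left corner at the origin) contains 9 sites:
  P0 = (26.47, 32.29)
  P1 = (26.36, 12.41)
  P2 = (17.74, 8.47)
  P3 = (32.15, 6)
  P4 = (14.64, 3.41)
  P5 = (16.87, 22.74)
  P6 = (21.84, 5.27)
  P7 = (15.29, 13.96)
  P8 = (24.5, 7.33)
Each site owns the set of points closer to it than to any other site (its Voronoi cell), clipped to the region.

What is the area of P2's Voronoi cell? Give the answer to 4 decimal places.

Area of P2's cell: 43.2645

1. box [0,39]×[0,35]: [(0, 0) (39, 0) (39, 35) (0, 35)]
2. ⊥bis P2·P0 via (22.105,20.38): [(0, 28.4815) (0, 0) (39, 0) (39, 14.188)]  |A|=832.0544
3. ⊥bis P2·P1 via (22.05,10.44): [(16.5813, 22.4044) (0, 28.4815) (0, 0) (26.8219, 0)]  |A|=536.5947
4. ⊥bis P2·P3 via (24.945,7.235): [(24.555, 4.9596) (16.5813, 22.4044) (0, 28.4815) (0, 0) (23.7049, 0)]  |A|=528.8651
5. ⊥bis P2·P4 via (16.19,5.94): [(23.9121, 1.2091) (24.555, 4.9596) (16.5813, 22.4044) (0, 28.4815) (0, 15.8588)]  |A|=324.9264
6. ⊥bis P2·P5 via (17.305,15.605): [(1.943, 14.6684) (23.9121, 1.2091) (24.555, 4.9596) (19.6246, 15.7464)]  |A|=143.5458
7. ⊥bis P2·P6 via (19.79,6.87): [(1.943, 14.6684) (18.1344, 4.7488) (22.2444, 10.0147) (19.6246, 15.7464)]  |A|=115.1014
8. ⊥bis P2·P7 via (16.515,11.215): [(11.3454, 8.908) (18.1344, 4.7488) (22.2444, 10.0147) (20.818, 13.1353)]  |A|=44.2172
9. ⊥bis P2·P8 via (21.12,7.9): [(11.3454, 8.908) (18.1344, 4.7488) (21.265, 8.7598) (21.6835, 11.2417) (20.818, 13.1353)]  |A|=43.2645
10. canonical 5-gon: [(11.3454, 8.908) (18.1344, 4.7488) (21.265, 8.7598) (21.6835, 11.2417) (20.818, 13.1353)]
11. shoelace: 43.2645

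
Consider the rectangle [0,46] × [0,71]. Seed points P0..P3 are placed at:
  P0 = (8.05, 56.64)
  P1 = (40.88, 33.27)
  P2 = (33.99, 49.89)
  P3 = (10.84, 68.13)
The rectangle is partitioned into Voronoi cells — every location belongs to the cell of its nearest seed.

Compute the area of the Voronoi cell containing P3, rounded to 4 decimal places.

1. box [0,46]×[0,71]: [(0, 0) (46, 0) (46, 71) (0, 71)]
2. ⊥bis P3·P0 via (9.445,62.385): [(0, 64.6784) (46, 53.5087) (46, 71) (0, 71)]  |A|=547.6955
3. ⊥bis P3·P1 via (25.86,50.7): [(0, 64.6784) (32.8303, 56.7066) (46, 68.0553) (46, 71) (0, 71)]  |A|=451.9088
4. ⊥bis P3·P2 via (22.415,59.01): [(0, 64.6784) (22.5642, 59.1994) (31.862, 71) (0, 71)]  |A|=259.316
5. canonical 4-gon: [(0, 64.6784) (22.5642, 59.1994) (31.862, 71) (0, 71)]
6. shoelace: 259.316

Area of P3's cell: 259.3160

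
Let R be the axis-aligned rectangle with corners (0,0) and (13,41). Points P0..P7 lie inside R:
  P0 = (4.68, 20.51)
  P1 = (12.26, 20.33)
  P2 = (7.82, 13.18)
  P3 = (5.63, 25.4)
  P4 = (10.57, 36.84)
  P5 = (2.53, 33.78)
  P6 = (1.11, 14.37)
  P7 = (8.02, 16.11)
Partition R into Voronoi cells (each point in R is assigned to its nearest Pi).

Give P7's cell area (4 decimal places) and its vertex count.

1. box [0,13]×[0,41]: [(0, 0) (13, 0) (13, 41) (0, 41)]
2. ⊥bis P7·P0 via (6.35,18.31): [(0, 13.4898) (0, 0) (13, 0) (13, 23.358)]  |A|=239.5102
3. ⊥bis P7·P1 via (10.14,18.22): [(8.4579, 19.9101) (0, 13.4898) (0, 0) (13, 0) (13, 15.3464)]  |A|=221.3157
4. ⊥bis P7·P2 via (7.92,14.645): [(8.4579, 19.9101) (2.0497, 15.0457) (13, 14.2982) (13, 15.3464)]  |A|=31.4086
5. ⊥bis P7·P3 via (6.825,20.755): [(8.4579, 19.9101) (2.0497, 15.0457) (13, 14.2982) (13, 15.3464)]  |A|=31.4086
6. ⊥bis P7·P4 via (9.295,26.475): [(8.4579, 19.9101) (2.0497, 15.0457) (13, 14.2982) (13, 15.3464)]  |A|=31.4086
7. ⊥bis P7·P5 via (5.275,24.945): [(8.4579, 19.9101) (2.0497, 15.0457) (13, 14.2982) (13, 15.3464)]  |A|=31.4086
8. ⊥bis P7·P6 via (4.565,15.24): [(8.4579, 19.9101) (4.2024, 16.6798) (4.6588, 14.8676) (13, 14.2982) (13, 15.3464)]  |A|=29.0852
9. canonical 5-gon: [(8.4579, 19.9101) (4.2024, 16.6798) (4.6588, 14.8676) (13, 14.2982) (13, 15.3464)]
10. shoelace: 29.0852

Area of P7's cell: 29.0852 (5 vertices)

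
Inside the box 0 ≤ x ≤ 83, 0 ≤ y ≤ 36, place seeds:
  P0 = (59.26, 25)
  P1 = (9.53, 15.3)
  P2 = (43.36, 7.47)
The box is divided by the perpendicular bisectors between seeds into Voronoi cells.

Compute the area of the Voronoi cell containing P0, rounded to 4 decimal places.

1. box [0,83]×[0,36]: [(0, 0) (83, 0) (83, 36) (0, 36)]
2. ⊥bis P0·P1 via (34.395,20.15): [(38.3253, 0) (83, 0) (83, 36) (31.3034, 36)]  |A|=1734.6829
3. ⊥bis P0·P2 via (51.31,16.235): [(31.687, 34.0334) (69.2093, 0) (83, 0) (83, 36) (31.3034, 36)]  |A|=1209.139
4. canonical 5-gon: [(31.687, 34.0334) (69.2093, 0) (83, 0) (83, 36) (31.3034, 36)]
5. shoelace: 1209.139

Area of P0's cell: 1209.1390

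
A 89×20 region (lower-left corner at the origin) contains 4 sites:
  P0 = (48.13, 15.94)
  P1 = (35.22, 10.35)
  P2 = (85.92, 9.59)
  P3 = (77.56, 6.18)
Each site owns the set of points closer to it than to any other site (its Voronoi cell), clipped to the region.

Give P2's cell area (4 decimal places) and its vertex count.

1. box [0,89]×[0,20]: [(0, 0) (89, 0) (89, 20) (0, 20)]
2. ⊥bis P2·P0 via (67.025,12.765): [(64.88, 0) (89, 0) (89, 20) (68.2407, 20)]  |A|=448.7923
3. ⊥bis P2·P1 via (60.57,9.97): [(64.88, 0) (89, 0) (89, 20) (68.2407, 20)]  |A|=448.7923
4. ⊥bis P2·P3 via (81.74,7.885): [(84.9562, 0) (89, 0) (89, 20) (76.7984, 20)]  |A|=162.4539
5. canonical 4-gon: [(84.9562, 0) (89, 0) (89, 20) (76.7984, 20)]
6. shoelace: 162.4539

Area of P2's cell: 162.4539 (4 vertices)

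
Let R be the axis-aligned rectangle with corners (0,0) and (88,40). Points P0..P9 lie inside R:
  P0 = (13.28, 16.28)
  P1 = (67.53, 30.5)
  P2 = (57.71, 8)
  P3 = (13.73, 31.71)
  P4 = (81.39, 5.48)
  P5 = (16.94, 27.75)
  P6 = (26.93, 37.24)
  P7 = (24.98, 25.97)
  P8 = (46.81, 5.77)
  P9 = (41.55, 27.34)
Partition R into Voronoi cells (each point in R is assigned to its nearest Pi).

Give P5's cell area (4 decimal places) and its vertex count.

Area of P5's cell: 87.6771 (4 vertices)

1. box [0,88]×[0,40]: [(0, 0) (88, 0) (88, 40) (0, 40)]
2. ⊥bis P5·P0 via (15.11,22.015): [(0, 26.8365) (84.1024, 0) (88, 0) (88, 40) (0, 40)]  |A|=2391.4935
3. ⊥bis P5·P1 via (42.235,29.125): [(0, 26.8365) (43.1071, 13.0813) (41.6439, 40) (0, 40)]  |A|=844.2192
4. ⊥bis P5·P2 via (37.325,17.875): [(0, 26.8365) (36.0878, 15.3211) (42.2895, 28.1232) (41.6439, 40) (0, 40)]  |A|=792.3435
5. ⊥bis P5·P3 via (15.335,29.73): [(8.4422, 24.1427) (36.0878, 15.3211) (42.2895, 28.1232) (41.6439, 40) (28.0045, 40)]  |A|=514.7402
6. ⊥bis P5·P4 via (49.165,16.615): [(8.4422, 24.1427) (36.0878, 15.3211) (42.2895, 28.1232) (41.6439, 40) (28.0045, 40)]  |A|=514.7402
7. ⊥bis P5·P6 via (21.935,32.495): [(20.5477, 33.9554) (8.4422, 24.1427) (36.0878, 15.3211) (36.8178, 16.828)]  |A|=207.545
8. ⊥bis P5·P7 via (20.96,26.86): [(22.156, 32.2623) (20.5477, 33.9554) (8.4422, 24.1427) (19.5721, 20.5912)]  |A|=87.6771
9. ⊥bis P5·P8 via (31.875,16.76): [(22.156, 32.2623) (20.5477, 33.9554) (8.4422, 24.1427) (19.5721, 20.5912)]  |A|=87.6771
10. ⊥bis P5·P9 via (29.245,27.545): [(22.156, 32.2623) (20.5477, 33.9554) (8.4422, 24.1427) (19.5721, 20.5912)]  |A|=87.6771
11. canonical 4-gon: [(22.156, 32.2623) (20.5477, 33.9554) (8.4422, 24.1427) (19.5721, 20.5912)]
12. shoelace: 87.6771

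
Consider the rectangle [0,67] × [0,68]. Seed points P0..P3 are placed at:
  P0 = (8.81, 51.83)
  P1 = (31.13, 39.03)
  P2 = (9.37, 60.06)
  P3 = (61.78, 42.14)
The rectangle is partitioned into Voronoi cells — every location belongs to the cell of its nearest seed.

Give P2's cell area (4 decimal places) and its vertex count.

1. box [0,67]×[0,68]: [(0, 0) (67, 0) (67, 68) (0, 68)]
2. ⊥bis P2·P0 via (9.09,55.945): [(0, 56.5635) (67, 52.0046) (67, 68) (0, 68)]  |A|=918.9685
3. ⊥bis P2·P1 via (20.25,49.545): [(0, 56.5635) (25.365, 54.8376) (38.0859, 68) (0, 68)]  |A|=395.6944
4. ⊥bis P2·P3 via (35.575,51.1): [(0, 56.5635) (25.365, 54.8376) (38.0859, 68) (0, 68)]  |A|=395.6944
5. canonical 4-gon: [(0, 56.5635) (25.365, 54.8376) (38.0859, 68) (0, 68)]
6. shoelace: 395.6944

Area of P2's cell: 395.6944 (4 vertices)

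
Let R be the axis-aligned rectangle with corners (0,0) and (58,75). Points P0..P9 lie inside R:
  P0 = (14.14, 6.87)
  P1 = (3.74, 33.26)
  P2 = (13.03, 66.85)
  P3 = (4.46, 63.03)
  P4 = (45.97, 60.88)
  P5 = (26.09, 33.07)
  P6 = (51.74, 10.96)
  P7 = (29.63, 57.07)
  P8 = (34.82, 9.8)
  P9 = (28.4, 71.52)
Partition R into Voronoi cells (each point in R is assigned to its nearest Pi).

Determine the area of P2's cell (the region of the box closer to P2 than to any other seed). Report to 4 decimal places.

Area of P2's cell: 239.2801

1. box [0,58]×[0,75]: [(0, 0) (58, 0) (58, 75) (0, 75)]
2. ⊥bis P2·P0 via (13.585,36.86): [(0, 36.6086) (58, 37.682) (58, 75) (0, 75)]  |A|=2195.5742
3. ⊥bis P2·P1 via (8.385,50.055): [(0, 52.374) (53.4283, 37.5973) (58, 37.682) (58, 75) (0, 75)]  |A|=1774.4134
4. ⊥bis P2·P3 via (8.745,64.94): [(16.3634, 47.8484) (53.4283, 37.5973) (58, 37.682) (58, 75) (4.2608, 75)]  |A|=1531.4499
5. ⊥bis P2·P4 via (29.5,63.865): [(16.3634, 47.8484) (26.1087, 45.1532) (31.5181, 75) (4.2608, 75)]  |A|=522.7615
6. ⊥bis P2·P5 via (19.56,49.96): [(16.0305, 48.5954) (27.539, 53.0448) (31.5181, 75) (4.2608, 75)]  |A|=477.3415
7. ⊥bis P2·P6 via (32.385,38.905): [(16.0305, 48.5954) (27.539, 53.0448) (31.5181, 75) (4.2608, 75)]  |A|=477.3415
8. ⊥bis P2·P7 via (21.33,61.96): [(14.9217, 51.0829) (29.0126, 75) (4.2608, 75)]  |A|=295.9952
9. ⊥bis P2·P8 via (23.925,38.325): [(14.9217, 51.0829) (29.0126, 75) (4.2608, 75)]  |A|=295.9952
10. ⊥bis P2·P9 via (20.715,69.185): [(14.9217, 51.0829) (22.3726, 63.7296) (18.9482, 75) (4.2608, 75)]  |A|=239.2801
11. canonical 4-gon: [(14.9217, 51.0829) (22.3726, 63.7296) (18.9482, 75) (4.2608, 75)]
12. shoelace: 239.2801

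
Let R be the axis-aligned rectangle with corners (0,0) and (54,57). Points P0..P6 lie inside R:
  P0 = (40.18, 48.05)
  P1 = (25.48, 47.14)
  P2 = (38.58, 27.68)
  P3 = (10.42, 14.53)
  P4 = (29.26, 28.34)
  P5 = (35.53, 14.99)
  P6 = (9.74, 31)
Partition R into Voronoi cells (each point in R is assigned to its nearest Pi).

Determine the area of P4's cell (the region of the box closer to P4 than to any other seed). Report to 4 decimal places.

Area of P4's cell: 260.6957

1. box [0,54]×[0,57]: [(0, 0) (54, 0) (54, 57) (0, 57)]
2. ⊥bis P4·P0 via (34.72,38.195): [(0, 0) (54, 0) (54, 27.5132) (0.778, 57) (0, 57)]  |A|=2293.3278
3. ⊥bis P4·P1 via (27.37,37.74): [(0, 32.2369) (0, 0) (54, 0) (54, 27.5132) (33.3654, 38.9455)]  |A|=1873.1883
4. ⊥bis P4·P2 via (33.92,28.01): [(0, 32.2369) (0, 0) (31.9365, 0) (34.6442, 38.237) (33.3654, 38.9455)]  |A|=1185.0967
5. ⊥bis P4·P3 via (19.84,21.435): [(10.3907, 34.3261) (32.255, 4.4981) (34.6442, 38.237) (33.3654, 38.9455)]  |A|=415.5643
6. ⊥bis P4·P5 via (32.395,21.665): [(10.3907, 34.3261) (22.9299, 17.2196) (33.5077, 22.1876) (34.6442, 38.237) (33.3654, 38.9455)]  |A|=325.1186
7. ⊥bis P4·P6 via (19.5,29.67): [(20.409, 36.3404) (18.607, 23.1171) (22.9299, 17.2196) (33.5077, 22.1876) (34.6442, 38.237) (33.3654, 38.9455)]  |A|=260.6957
8. canonical 6-gon: [(20.409, 36.3404) (18.607, 23.1171) (22.9299, 17.2196) (33.5077, 22.1876) (34.6442, 38.237) (33.3654, 38.9455)]
9. shoelace: 260.6957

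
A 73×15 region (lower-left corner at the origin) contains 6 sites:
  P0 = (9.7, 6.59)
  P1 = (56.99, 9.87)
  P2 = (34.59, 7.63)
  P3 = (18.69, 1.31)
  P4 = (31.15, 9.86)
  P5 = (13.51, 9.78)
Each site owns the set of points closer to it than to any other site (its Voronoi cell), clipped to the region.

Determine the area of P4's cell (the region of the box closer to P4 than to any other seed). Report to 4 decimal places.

Area of P4's cell: 116.9010

1. box [0,73]×[0,15]: [(0, 0) (73, 0) (73, 15) (0, 15)]
2. ⊥bis P4·P0 via (20.425,8.225): [(21.6789, 0) (73, 0) (73, 15) (19.3922, 15)]  |A|=786.9671
3. ⊥bis P4·P1 via (44.07,9.865): [(21.6789, 0) (44.0738, 0) (44.068, 15) (19.3922, 15)]  |A|=353.0309
4. ⊥bis P4·P2 via (32.87,8.745): [(21.6789, 0) (27.201, 0) (36.9248, 15) (19.3922, 15)]  |A|=172.911
5. ⊥bis P4·P3 via (24.92,5.585): [(19.6586, 13.2525) (27.9546, 1.1626) (36.9248, 15) (19.3922, 15)]  |A|=126.9417
6. ⊥bis P4·P5 via (22.33,9.82): [(22.3321, 9.3564) (27.9546, 1.1626) (36.9248, 15) (22.3065, 15)]  |A|=116.901
7. canonical 4-gon: [(22.3321, 9.3564) (27.9546, 1.1626) (36.9248, 15) (22.3065, 15)]
8. shoelace: 116.901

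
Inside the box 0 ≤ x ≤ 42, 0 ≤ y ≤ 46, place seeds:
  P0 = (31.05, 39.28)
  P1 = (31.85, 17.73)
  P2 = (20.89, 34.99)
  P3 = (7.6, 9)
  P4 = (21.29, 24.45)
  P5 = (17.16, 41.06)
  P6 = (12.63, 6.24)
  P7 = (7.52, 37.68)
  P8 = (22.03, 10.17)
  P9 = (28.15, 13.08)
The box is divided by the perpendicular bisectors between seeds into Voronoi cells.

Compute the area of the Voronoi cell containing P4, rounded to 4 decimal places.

1. box [0,42]×[0,46]: [(0, 0) (42, 0) (42, 46) (0, 46)]
2. ⊥bis P4·P0 via (26.17,31.865): [(0, 0) (42, 0) (42, 21.4469) (4.6923, 46) (0, 46)]  |A|=1473.9901
3. ⊥bis P4·P1 via (26.57,21.09): [(0, 0) (13.1491, 0) (31.2847, 28.4989) (4.6923, 46) (0, 46)]  |A|=947.9765
4. ⊥bis P4·P2 via (21.09,29.72): [(0, 28.9196) (0, 0) (13.1491, 0) (31.2847, 28.4989) (28.9746, 30.0192)]  |A|=663.0344
5. ⊥bis P4·P3 via (14.445,16.725): [(0.6546, 28.9445) (20.422, 11.4289) (31.2847, 28.4989) (28.9746, 30.0192)]  |A|=286.6181
6. ⊥bis P4·P5 via (19.225,32.755): [(4.4843, 29.0898) (1.3657, 28.3144) (20.422, 11.4289) (31.2847, 28.4989) (28.9746, 30.0192)]  |A|=285.3599
7. ⊥bis P4·P6 via (16.96,15.345): [(4.4843, 29.0898) (1.3657, 28.3144) (14.8931, 16.3279) (21.5308, 13.1713) (31.2847, 28.4989) (28.9746, 30.0192)]  |A|=277.827
8. ⊥bis P4·P7 via (14.405,31.065): [(12.8109, 29.4058) (6.9814, 23.3384) (14.8931, 16.3279) (21.5308, 13.1713) (31.2847, 28.4989) (28.9746, 30.0192)]  |A|=243.5513
9. ⊥bis P4·P8 via (21.66,17.31): [(12.8109, 29.4058) (6.9814, 23.3384) (14.2199, 16.9244) (24.25, 17.4442) (31.2847, 28.4989) (28.9746, 30.0192)]  |A|=221.912
10. ⊥bis P4·P9 via (24.72,18.765): [(12.8109, 29.4058) (6.9814, 23.3384) (14.2199, 16.9244) (22.3694, 17.3468) (25.3213, 19.1278) (31.2847, 28.4989) (28.9746, 30.0192)]  |A|=220.3811
11. canonical 7-gon: [(12.8109, 29.4058) (6.9814, 23.3384) (14.2199, 16.9244) (22.3694, 17.3468) (25.3213, 19.1278) (31.2847, 28.4989) (28.9746, 30.0192)]
12. shoelace: 220.3811

Area of P4's cell: 220.3811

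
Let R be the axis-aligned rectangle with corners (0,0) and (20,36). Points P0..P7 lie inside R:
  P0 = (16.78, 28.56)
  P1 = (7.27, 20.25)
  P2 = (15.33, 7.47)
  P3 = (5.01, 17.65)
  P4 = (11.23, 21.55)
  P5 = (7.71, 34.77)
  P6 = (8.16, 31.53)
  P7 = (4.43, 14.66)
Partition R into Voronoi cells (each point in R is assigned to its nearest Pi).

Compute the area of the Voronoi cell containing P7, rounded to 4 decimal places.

Area of P7's cell: 123.2597

1. box [0,20]×[0,36]: [(0, 0) (20, 0) (20, 36) (0, 36)]
2. ⊥bis P7·P0 via (10.605,21.61): [(0, 31.0324) (0, 0) (20, 0) (20, 13.2626)]  |A|=442.9507
3. ⊥bis P7·P1 via (5.85,17.455): [(0, 20.4271) (0, 0) (20, 0) (20, 10.2661)]  |A|=306.9318
4. ⊥bis P7·P2 via (9.88,11.065): [(12.0255, 14.3175) (0, 20.4271) (0, 0) (2.5812, 0)]  |A|=141.3008
5. ⊥bis P7·P3 via (4.72,16.155): [(12.0255, 14.3175) (10.6871, 14.9975) (0, 17.0706) (0, 0) (2.5812, 0)]  |A|=123.3651
6. ⊥bis P7·P4 via (7.83,18.105): [(11.8844, 14.1036) (11.2879, 14.6923) (10.6871, 14.9975) (0, 17.0706) (0, 0) (2.5812, 0)]  |A|=123.2597
7. ⊥bis P7·P5 via (6.07,24.715): [(11.8844, 14.1036) (11.2879, 14.6923) (10.6871, 14.9975) (0, 17.0706) (0, 0) (2.5812, 0)]  |A|=123.2597
8. ⊥bis P7·P6 via (6.295,23.095): [(11.8844, 14.1036) (11.2879, 14.6923) (10.6871, 14.9975) (0, 17.0706) (0, 0) (2.5812, 0)]  |A|=123.2597
9. canonical 6-gon: [(11.8844, 14.1036) (11.2879, 14.6923) (10.6871, 14.9975) (0, 17.0706) (0, 0) (2.5812, 0)]
10. shoelace: 123.2597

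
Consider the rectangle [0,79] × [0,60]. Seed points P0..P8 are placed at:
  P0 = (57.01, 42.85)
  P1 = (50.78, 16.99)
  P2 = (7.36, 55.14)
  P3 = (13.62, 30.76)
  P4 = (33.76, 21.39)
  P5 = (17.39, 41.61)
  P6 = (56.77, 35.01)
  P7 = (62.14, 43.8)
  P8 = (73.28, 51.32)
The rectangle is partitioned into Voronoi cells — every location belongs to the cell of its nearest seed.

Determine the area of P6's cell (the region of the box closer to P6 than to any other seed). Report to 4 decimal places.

Area of P6's cell: 461.1102

1. box [0,79]×[0,60]: [(0, 0) (79, 0) (79, 60) (0, 60)]
2. ⊥bis P6·P0 via (56.89,38.93): [(0, 40.6715) (0, 0) (79, 0) (79, 38.2532)]  |A|=3117.5254
3. ⊥bis P6·P1 via (53.775,26): [(10.6156, 40.3466) (79, 17.615) (79, 38.2532)]  |A|=705.6648
4. ⊥bis P6·P2 via (32.065,45.075): [(29.8981, 39.7563) (27.81, 34.631) (79, 17.615) (79, 38.2532)]  |A|=655.634
5. ⊥bis P6·P3 via (35.195,32.885): [(34.5322, 39.6144) (35.2672, 32.1522) (79, 17.615) (79, 38.2532)]  |A|=616.6977
6. ⊥bis P6·P4 via (45.265,28.2): [(38.582, 39.4904) (44.8016, 28.9828) (79, 17.615) (79, 38.2532)]  |A|=561.3967
7. ⊥bis P6·P5 via (37.08,38.31): [(38.582, 39.4904) (44.8016, 28.9828) (79, 17.615) (79, 38.2532)]  |A|=561.3967
8. ⊥bis P6·P7 via (59.455,39.405): [(60.4088, 38.8223) (38.582, 39.4904) (44.8016, 28.9828) (79, 17.615) (79, 27.4645)]  |A|=461.1102
9. ⊥bis P6·P8 via (65.025,43.165): [(60.4088, 38.8223) (38.582, 39.4904) (44.8016, 28.9828) (79, 17.615) (79, 27.4645)]  |A|=461.1102
10. canonical 5-gon: [(60.4088, 38.8223) (38.582, 39.4904) (44.8016, 28.9828) (79, 17.615) (79, 27.4645)]
11. shoelace: 461.1102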